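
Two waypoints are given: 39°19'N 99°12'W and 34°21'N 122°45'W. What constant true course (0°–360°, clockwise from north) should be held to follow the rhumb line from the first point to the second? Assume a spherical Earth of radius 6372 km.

255.2°

Meridional parts: M(φ₁)=+0.7474, M(φ₂)=+0.6390 → ΔM = -0.1084;  Δλ = -0.4110 rad
tan C = Δλ / ΔM = +3.7926 → C = 255.23°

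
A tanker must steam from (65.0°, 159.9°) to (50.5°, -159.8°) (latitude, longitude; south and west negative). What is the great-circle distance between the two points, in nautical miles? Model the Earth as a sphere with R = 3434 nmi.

1514 nmi

Haversine: a = sin²(Δφ/2)+cos φ₁ cos φ₂ sin²(Δλ/2) = 0.04783;  σ = 2·atan2(√a,√(1−a))
σ = 25.264° → d = Rσ = 3434·0.44095 = 1514 nmi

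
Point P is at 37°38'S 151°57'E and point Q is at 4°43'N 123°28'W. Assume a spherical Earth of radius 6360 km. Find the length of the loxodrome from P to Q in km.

9941 km

Δψ = ln[tan(π/4+φ₂/2)/tan(π/4+φ₁/2)] = +0.7923;  Δφ = +0.7391 rad,  Δλ = +1.4763 rad
q = Δφ/Δψ = 0.9329
d = R·√(Δφ² + q²Δλ²) = 6360·1.56303 = 9941 km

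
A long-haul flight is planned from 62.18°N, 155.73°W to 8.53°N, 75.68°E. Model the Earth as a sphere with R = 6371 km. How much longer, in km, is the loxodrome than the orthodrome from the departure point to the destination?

Great circle: cos σ = sin φ₁ sin φ₂ + cos φ₁ cos φ₂ cos Δλ,  σ = 1.7281 rad → d_gc = 11010.0 km
Rhumb line: Δψ = -1.2463, q = Δφ/Δψ = 0.7513, d_rh = R√(Δφ²+q²Δλ²) = 12288.3 km
Excess = 12288.3 − 11010.0 = 1278.3 ≈ 1278 km

1278 km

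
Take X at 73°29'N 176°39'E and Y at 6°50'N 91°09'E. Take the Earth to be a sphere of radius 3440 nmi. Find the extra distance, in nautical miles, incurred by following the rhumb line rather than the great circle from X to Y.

Great circle: cos σ = sin φ₁ sin φ₂ + cos φ₁ cos φ₂ cos Δλ,  σ = 1.4342 rad → d_gc = 4933.5 nmi
Rhumb line: Δψ = -1.8105, q = Δφ/Δψ = 0.6425, d_rh = R√(Δφ²+q²Δλ²) = 5185.7 nmi
Excess = 5185.7 − 4933.5 = 252.2 ≈ 252 nmi

252 nmi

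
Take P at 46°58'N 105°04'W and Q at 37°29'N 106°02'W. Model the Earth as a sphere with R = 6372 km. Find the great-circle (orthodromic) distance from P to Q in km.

cos σ = sin φ₁ sin φ₂ + cos φ₁ cos φ₂ cos Δλ
      = sin(46.97°)sin(37.48°) + cos(46.97°)cos(37.48°)cos(-0.97°) = 0.9863
σ = 9.510° → d = Rσ = 6372·0.16598 = 1058 km

1058 km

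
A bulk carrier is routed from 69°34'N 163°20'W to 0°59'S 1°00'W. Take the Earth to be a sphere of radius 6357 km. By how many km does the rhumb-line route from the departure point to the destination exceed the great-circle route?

2766 km

Great circle: cos σ = sin φ₁ sin φ₂ + cos φ₁ cos φ₂ cos Δλ,  σ = 1.9270 rad → d_gc = 12249.7 km
Rhumb line: Δψ = -1.7307, q = Δφ/Δψ = 0.7115, d_rh = R√(Δφ²+q²Δλ²) = 15015.8 km
Excess = 15015.8 − 12249.7 = 2766.1 ≈ 2766 km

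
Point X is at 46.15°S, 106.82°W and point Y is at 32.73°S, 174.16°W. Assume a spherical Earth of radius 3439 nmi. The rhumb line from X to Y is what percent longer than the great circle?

Great circle: σ = 0.9091 rad → d_gc = Rσ = 3126.5 nmi
Rhumb: Δφ = +0.2342, Δλ = -1.1753, Δψ = +0.3049, q = Δφ/Δψ = 0.7681 → d_rh = R√(Δφ²+q²Δλ²) = 3207.4 nmi
Excess = (3207.4 − 3126.5) / 3126.5 = 80.9 / 3126.5 = 2.59% ≈ 2.6%

2.6%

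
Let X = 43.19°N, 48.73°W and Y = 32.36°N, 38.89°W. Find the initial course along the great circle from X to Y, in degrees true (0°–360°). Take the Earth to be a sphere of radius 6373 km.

141.2°

θ = atan2( sin Δλ·cos φ₂ ,  cos φ₁ sin φ₂ − sin φ₁ cos φ₂ cos Δλ )
  = atan2(+0.1444, -0.1794) = 141.18°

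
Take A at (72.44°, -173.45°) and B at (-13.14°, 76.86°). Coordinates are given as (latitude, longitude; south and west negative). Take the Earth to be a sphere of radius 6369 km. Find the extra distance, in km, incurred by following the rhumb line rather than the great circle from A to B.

825 km

Great circle: cos σ = sin φ₁ sin φ₂ + cos φ₁ cos φ₂ cos Δλ,  σ = 1.8920 rad → d_gc = 12050.3 km
Rhumb line: Δψ = -2.0993, q = Δφ/Δψ = 0.7115, d_rh = R√(Δφ²+q²Δλ²) = 12875.0 km
Excess = 12875.0 − 12050.3 = 824.7 ≈ 825 km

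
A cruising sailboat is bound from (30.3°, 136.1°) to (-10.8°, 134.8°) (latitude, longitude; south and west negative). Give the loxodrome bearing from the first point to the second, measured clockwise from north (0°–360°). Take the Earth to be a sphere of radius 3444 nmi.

181.7°

Δψ = ln[tan(π/4+φ₂/2)/tan(π/4+φ₁/2)] = -0.7450
Δλ = -0.0227 rad (taken the short way round)
course = atan2(Δλ, Δψ) = 181.74°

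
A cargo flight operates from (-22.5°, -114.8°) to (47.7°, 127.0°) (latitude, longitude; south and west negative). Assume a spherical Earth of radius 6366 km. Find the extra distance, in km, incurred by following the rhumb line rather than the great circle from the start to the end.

309 km

Great circle: cos σ = sin φ₁ sin φ₂ + cos φ₁ cos φ₂ cos Δλ,  σ = 2.1857 rad → d_gc = 13914.1 km
Rhumb line: Δψ = +1.3529, q = Δφ/Δψ = 0.9056, d_rh = R√(Δφ²+q²Δλ²) = 14223.2 km
Excess = 14223.2 − 13914.1 = 309.1 ≈ 309 km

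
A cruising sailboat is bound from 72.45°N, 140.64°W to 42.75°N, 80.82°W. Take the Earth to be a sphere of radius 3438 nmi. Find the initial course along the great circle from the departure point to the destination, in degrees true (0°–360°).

103.1°

θ = atan2( sin Δλ·cos φ₂ ,  cos φ₁ sin φ₂ − sin φ₁ cos φ₂ cos Δλ )
  = atan2(+0.6348, -0.1473) = 103.06°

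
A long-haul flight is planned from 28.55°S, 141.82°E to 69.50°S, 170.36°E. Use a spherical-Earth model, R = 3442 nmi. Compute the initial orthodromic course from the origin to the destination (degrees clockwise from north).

166.1°

θ = atan2( sin Δλ·cos φ₂ ,  cos φ₁ sin φ₂ − sin φ₁ cos φ₂ cos Δλ )
  = atan2(+0.1673, -0.6757) = 166.09°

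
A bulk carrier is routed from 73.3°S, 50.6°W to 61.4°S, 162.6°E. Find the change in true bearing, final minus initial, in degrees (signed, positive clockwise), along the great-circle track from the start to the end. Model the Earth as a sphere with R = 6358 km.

+144.4°

Initial bearing θ₁ = atan2(sin Δλ cos φ₂, cos φ₁ sin φ₂ − sin φ₁ cos φ₂ cos Δλ) = 202.40°
Final bearing θ₂ = (initial bearing from the destination back to the start) + 180° = 346.78°
Δθ = θ₂ − θ₁ = +144.4°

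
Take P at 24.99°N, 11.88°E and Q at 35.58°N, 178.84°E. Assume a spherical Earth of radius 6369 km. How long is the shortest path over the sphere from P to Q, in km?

13138 km

cos σ = sin φ₁ sin φ₂ + cos φ₁ cos φ₂ cos Δλ
      = sin(24.99°)sin(35.58°) + cos(24.99°)cos(35.58°)cos(166.96°) = -0.4724
σ = 118.187° → d = Rσ = 6369·2.06275 = 13138 km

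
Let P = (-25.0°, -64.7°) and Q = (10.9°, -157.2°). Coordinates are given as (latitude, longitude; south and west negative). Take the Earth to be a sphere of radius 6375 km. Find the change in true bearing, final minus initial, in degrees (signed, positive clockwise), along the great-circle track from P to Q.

+15.4°

At departure: θ₁ = atan2(sin Δλ cos φ₂, cos φ₁ sin φ₂ − sin φ₁ cos φ₂ cos Δλ) = 278.88°
At arrival: θ₂ = atan2(sin Δλ cos φ₁, −cos φ₂ sin φ₁ + sin φ₂ cos φ₁ cos Δλ) = 294.23°
Δθ = θ₂ − θ₁ = +15.4°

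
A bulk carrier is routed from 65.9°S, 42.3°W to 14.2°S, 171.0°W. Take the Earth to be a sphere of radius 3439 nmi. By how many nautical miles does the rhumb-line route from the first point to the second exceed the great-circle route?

734 nmi

Great circle: cos σ = sin φ₁ sin φ₂ + cos φ₁ cos φ₂ cos Δλ,  σ = 1.5944 rad → d_gc = 5483.1 nmi
Rhumb line: Δψ = +1.2939, q = Δφ/Δψ = 0.6974, d_rh = R√(Δφ²+q²Δλ²) = 6217.1 nmi
Excess = 6217.1 − 5483.1 = 734.0 ≈ 734 nmi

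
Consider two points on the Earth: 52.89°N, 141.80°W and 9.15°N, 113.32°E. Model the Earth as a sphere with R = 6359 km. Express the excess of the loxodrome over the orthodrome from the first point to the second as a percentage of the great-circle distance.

Great circle: σ = 1.5969 rad → d_gc = Rσ = 10155.0 km
Rhumb: Δφ = -0.7634, Δλ = -1.8305, Δψ = -0.9313, q = Δφ/Δψ = 0.8198 → d_rh = R√(Δφ²+q²Δλ²) = 10705.9 km
Excess = (10705.9 − 10155.0) / 10155.0 = 550.9 / 10155.0 = 5.42% ≈ 5.4%

5.4%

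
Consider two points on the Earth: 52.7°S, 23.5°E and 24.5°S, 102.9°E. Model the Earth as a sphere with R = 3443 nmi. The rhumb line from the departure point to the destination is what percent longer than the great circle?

3.7%

Great circle: σ = 1.1248 rad → d_gc = Rσ = 3872.9 nmi
Rhumb: Δφ = +0.4922, Δλ = +1.3858, Δψ = +0.6449, q = Δφ/Δψ = 0.7632 → d_rh = R√(Δφ²+q²Δλ²) = 4016.4 nmi
Excess = (4016.4 − 3872.9) / 3872.9 = 143.5 / 3872.9 = 3.71% ≈ 3.7%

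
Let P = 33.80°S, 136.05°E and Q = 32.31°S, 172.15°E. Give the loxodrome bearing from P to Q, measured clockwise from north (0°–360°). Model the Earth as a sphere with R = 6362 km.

Δψ = ln[tan(π/4+φ₂/2)/tan(π/4+φ₁/2)] = +0.0310
Δλ = +0.6301 rad (taken the short way round)
course = atan2(Δλ, Δψ) = 87.18°

87.2°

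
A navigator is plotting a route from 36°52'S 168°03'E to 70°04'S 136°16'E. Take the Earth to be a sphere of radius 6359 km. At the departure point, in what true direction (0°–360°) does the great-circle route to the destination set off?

197.3°

θ = atan2( sin Δλ·cos φ₂ ,  cos φ₁ sin φ₂ − sin φ₁ cos φ₂ cos Δλ )
  = atan2(-0.1796, -0.5782) = 197.25°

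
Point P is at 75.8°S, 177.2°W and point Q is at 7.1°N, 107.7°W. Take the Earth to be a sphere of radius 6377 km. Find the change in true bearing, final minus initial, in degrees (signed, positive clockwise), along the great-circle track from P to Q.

-55.2°

At departure: θ₁ = atan2(sin Δλ cos φ₂, cos φ₁ sin φ₂ − sin φ₁ cos φ₂ cos Δλ) = 68.44°
At arrival: θ₂ = atan2(sin Δλ cos φ₁, −cos φ₂ sin φ₁ + sin φ₂ cos φ₁ cos Δλ) = 13.29°
Δθ = θ₂ − θ₁ = -55.2°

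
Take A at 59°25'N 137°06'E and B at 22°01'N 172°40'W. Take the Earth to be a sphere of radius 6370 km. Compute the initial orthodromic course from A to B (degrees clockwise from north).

114.2°

N = sin Δλ·cos φ₂ = +0.7126;  D = cos φ₁ sin φ₂ − sin φ₁ cos φ₂ cos Δλ = -0.3198
initial course = atan2(N, D) = 114.17°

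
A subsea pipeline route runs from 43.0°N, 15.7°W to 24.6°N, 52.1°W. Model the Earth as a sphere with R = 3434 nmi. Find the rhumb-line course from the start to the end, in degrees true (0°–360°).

Meridional parts: M(φ₁)=+0.8328, M(φ₂)=+0.4432 → ΔM = -0.3897;  Δλ = -0.6353 rad
tan C = Δλ / ΔM = +1.6304 → C = 238.48°

238.5°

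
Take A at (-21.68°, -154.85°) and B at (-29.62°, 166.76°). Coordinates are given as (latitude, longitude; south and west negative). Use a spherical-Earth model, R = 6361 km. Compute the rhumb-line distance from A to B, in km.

3938 km

Δψ = ln[tan(π/4+φ₂/2)/tan(π/4+φ₁/2)] = -0.1539;  Δφ = -0.1386 rad,  Δλ = -0.6700 rad
q = Δφ/Δψ = 0.9004
d = R·√(Δφ² + q²Δλ²) = 6361·0.61901 = 3938 km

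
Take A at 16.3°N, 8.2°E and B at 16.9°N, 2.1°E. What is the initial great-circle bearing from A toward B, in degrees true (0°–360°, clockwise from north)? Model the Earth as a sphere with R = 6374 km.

276.7°

θ = atan2( sin Δλ·cos φ₂ ,  cos φ₁ sin φ₂ − sin φ₁ cos φ₂ cos Δλ )
  = atan2(-0.1017, +0.0120) = 276.73°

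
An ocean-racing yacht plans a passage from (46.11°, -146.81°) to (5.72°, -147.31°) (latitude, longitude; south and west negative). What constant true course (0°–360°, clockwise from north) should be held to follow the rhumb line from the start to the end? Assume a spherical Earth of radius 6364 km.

180.6°

Δψ = ln[tan(π/4+φ₂/2)/tan(π/4+φ₁/2)] = -0.8090
Δλ = -0.0087 rad (taken the short way round)
course = atan2(Δλ, Δψ) = 180.62°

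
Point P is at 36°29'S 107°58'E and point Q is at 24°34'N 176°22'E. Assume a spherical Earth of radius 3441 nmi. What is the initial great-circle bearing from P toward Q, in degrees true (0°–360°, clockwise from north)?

θ = atan2( sin Δλ·cos φ₂ ,  cos φ₁ sin φ₂ − sin φ₁ cos φ₂ cos Δλ )
  = atan2(+0.8456, +0.5333) = 57.76°

57.8°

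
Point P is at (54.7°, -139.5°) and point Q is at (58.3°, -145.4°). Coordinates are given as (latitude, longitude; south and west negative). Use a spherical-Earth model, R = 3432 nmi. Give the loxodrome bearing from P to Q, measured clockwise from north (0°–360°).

Δψ = ln[tan(π/4+φ₂/2)/tan(π/4+φ₁/2)] = +0.1139
Δλ = -0.1030 rad (taken the short way round)
course = atan2(Δλ, Δψ) = 317.89°

317.9°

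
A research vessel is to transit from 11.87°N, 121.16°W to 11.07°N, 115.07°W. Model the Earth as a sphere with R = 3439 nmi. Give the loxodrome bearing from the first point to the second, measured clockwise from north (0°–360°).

97.6°

Δψ = ln[tan(π/4+φ₂/2)/tan(π/4+φ₁/2)] = -0.0142
Δλ = +0.1063 rad (taken the short way round)
course = atan2(Δλ, Δψ) = 97.63°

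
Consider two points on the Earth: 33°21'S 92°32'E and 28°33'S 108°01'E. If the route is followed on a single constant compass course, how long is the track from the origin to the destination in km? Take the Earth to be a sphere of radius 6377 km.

1571 km

Δψ = ln[tan(π/4+φ₂/2)/tan(π/4+φ₁/2)] = +0.0977;  Δφ = +0.0838 rad,  Δλ = +0.2702 rad
q = Δφ/Δψ = 0.8572
d = R·√(Δφ² + q²Δλ²) = 6377·0.24633 = 1571 km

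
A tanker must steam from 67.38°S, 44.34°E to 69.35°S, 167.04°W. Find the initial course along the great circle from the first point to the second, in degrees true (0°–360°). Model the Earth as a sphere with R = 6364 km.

θ = atan2( sin Δλ·cos φ₂ ,  cos φ₁ sin φ₂ − sin φ₁ cos φ₂ cos Δλ )
  = atan2(+0.1836, -0.6378) = 163.94°

163.9°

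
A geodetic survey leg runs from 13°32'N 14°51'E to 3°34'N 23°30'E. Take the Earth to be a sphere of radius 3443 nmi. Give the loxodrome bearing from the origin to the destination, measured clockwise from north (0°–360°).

139.4°

Meridional parts: M(φ₁)=+0.2384, M(φ₂)=+0.0623 → ΔM = -0.1761;  Δλ = +0.1510 rad
tan C = Δλ / ΔM = -0.8571 → C = 139.40°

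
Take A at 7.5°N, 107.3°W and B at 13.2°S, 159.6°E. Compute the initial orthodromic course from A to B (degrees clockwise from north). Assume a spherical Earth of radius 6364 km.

257.3°

N = sin Δλ·cos φ₂ = -0.9722;  D = cos φ₁ sin φ₂ − sin φ₁ cos φ₂ cos Δλ = -0.2195
initial course = atan2(N, D) = 257.28°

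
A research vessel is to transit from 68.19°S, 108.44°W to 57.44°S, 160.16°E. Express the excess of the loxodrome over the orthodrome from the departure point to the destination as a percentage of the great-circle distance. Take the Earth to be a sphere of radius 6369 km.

Great circle: σ = 0.6799 rad → d_gc = Rσ = 4330.5 km
Rhumb: Δφ = +0.1876, Δλ = -1.5952, Δψ = +0.4160, q = Δφ/Δψ = 0.4511 → d_rh = R√(Δφ²+q²Δλ²) = 4735.9 km
Excess = (4735.9 − 4330.5) / 4330.5 = 405.4 / 4330.5 = 9.36% ≈ 9.4%

9.4%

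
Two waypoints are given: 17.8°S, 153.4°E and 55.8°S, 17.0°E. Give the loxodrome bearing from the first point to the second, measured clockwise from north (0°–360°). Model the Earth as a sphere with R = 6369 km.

Meridional parts: M(φ₁)=-0.3158, M(φ₂)=-1.1788 → ΔM = -0.8630;  Δλ = -2.3806 rad
tan C = Δλ / ΔM = +2.7584 → C = 250.07°

250.1°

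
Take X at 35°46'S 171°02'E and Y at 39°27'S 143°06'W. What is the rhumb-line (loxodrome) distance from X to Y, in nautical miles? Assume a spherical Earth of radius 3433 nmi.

2187 nmi

Δψ = ln[tan(π/4+φ₂/2)/tan(π/4+φ₁/2)] = -0.0812;  Δφ = -0.0643 rad,  Δλ = +0.8005 rad
q = Δφ/Δψ = 0.7919
d = R·√(Δφ² + q²Δλ²) = 3433·0.63719 = 2187 nmi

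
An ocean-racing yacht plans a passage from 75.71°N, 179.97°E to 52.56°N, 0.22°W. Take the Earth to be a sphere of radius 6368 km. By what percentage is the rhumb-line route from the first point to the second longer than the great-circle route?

Great circle: σ = 0.9029 rad → d_gc = Rσ = 5749.4 km
Rhumb: Δφ = -0.4040, Δλ = +3.1383, Δψ = -0.9945, q = Δφ/Δψ = 0.4063 → d_rh = R√(Δφ²+q²Δλ²) = 8517.4 km
Excess = (8517.4 − 5749.4) / 5749.4 = 2768.0 / 5749.4 = 48.14% ≈ 48.1%

48.1%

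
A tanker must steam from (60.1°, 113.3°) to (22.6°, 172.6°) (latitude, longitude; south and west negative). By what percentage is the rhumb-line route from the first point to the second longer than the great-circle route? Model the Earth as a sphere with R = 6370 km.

Great circle: σ = 0.9666 rad → d_gc = Rσ = 6157.2 km
Rhumb: Δφ = -0.6545, Δλ = +1.0350, Δψ = -0.9154, q = Δφ/Δψ = 0.7150 → d_rh = R√(Δφ²+q²Δλ²) = 6293.1 km
Excess = (6293.1 − 6157.2) / 6157.2 = 135.9 / 6157.2 = 2.21% ≈ 2.2%

2.2%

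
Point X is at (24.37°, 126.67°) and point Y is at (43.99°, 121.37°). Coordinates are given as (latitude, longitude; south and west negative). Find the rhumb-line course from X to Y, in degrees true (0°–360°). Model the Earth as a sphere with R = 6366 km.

Meridional parts: M(φ₁)=+0.4388, M(φ₂)=+0.8567 → ΔM = +0.4179;  Δλ = -0.0925 rad
tan C = Δλ / ΔM = -0.2214 → C = 347.52°

347.5°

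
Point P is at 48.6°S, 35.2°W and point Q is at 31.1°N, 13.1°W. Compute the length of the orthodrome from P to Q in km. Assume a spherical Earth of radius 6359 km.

9113 km

Haversine: a = sin²(Δφ/2)+cos φ₁ cos φ₂ sin²(Δλ/2) = 0.43140;  σ = 2·atan2(√a,√(1−a))
σ = 82.114° → d = Rσ = 6359·1.43316 = 9113 km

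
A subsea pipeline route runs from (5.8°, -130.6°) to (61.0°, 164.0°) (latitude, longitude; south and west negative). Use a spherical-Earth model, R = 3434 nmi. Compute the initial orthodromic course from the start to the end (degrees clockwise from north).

332.6°

N = sin Δλ·cos φ₂ = -0.4408;  D = cos φ₁ sin φ₂ − sin φ₁ cos φ₂ cos Δλ = +0.8497
initial course = atan2(N, D) = 332.58°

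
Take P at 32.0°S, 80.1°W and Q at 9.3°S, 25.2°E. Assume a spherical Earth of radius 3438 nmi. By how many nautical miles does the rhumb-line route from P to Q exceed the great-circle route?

Great circle: cos σ = sin φ₁ sin φ₂ + cos φ₁ cos φ₂ cos Δλ,  σ = 1.7064 rad → d_gc = 5866.6 nmi
Rhumb line: Δψ = +0.4270, q = Δφ/Δψ = 0.9278, d_rh = R√(Δφ²+q²Δλ²) = 6018.7 nmi
Excess = 6018.7 − 5866.6 = 152.1 ≈ 152 nmi

152 nmi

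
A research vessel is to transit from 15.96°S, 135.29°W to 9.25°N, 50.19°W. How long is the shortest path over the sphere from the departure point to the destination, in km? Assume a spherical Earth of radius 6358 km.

Haversine: a = sin²(Δφ/2)+cos φ₁ cos φ₂ sin²(Δλ/2) = 0.48157;  σ = 2·atan2(√a,√(1−a))
σ = 87.888° → d = Rσ = 6358·1.53393 = 9753 km

9753 km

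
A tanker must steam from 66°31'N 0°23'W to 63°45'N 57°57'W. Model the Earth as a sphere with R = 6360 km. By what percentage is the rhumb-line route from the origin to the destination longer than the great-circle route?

3.6%

Great circle: σ = 0.4100 rad → d_gc = Rσ = 2607.7 km
Rhumb: Δφ = -0.0483, Δλ = -1.0047, Δψ = -0.1149, q = Δφ/Δψ = 0.4201 → d_rh = R√(Δφ²+q²Δλ²) = 2701.9 km
Excess = (2701.9 − 2607.7) / 2607.7 = 94.2 / 2607.7 = 3.61% ≈ 3.6%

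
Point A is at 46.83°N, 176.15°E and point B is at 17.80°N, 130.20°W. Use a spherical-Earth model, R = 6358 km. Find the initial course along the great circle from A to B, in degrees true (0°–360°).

104.8°

θ = atan2( sin Δλ·cos φ₂ ,  cos φ₁ sin φ₂ − sin φ₁ cos φ₂ cos Δλ )
  = atan2(+0.7669, -0.2024) = 104.79°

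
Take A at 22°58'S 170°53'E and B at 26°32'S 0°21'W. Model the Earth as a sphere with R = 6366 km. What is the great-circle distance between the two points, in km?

Haversine: a = sin²(Δφ/2)+cos φ₁ cos φ₂ sin²(Δλ/2) = 0.81991;  σ = 2·atan2(√a,√(1−a))
σ = 129.779° → d = Rσ = 6366·2.26507 = 14419 km

14419 km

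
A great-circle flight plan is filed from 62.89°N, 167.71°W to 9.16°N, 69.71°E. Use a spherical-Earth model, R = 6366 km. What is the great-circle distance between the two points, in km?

Haversine: a = sin²(Δφ/2)+cos φ₁ cos φ₂ sin²(Δλ/2) = 0.55028;  σ = 2·atan2(√a,√(1−a))
σ = 95.771° → d = Rσ = 6366·1.67152 = 10641 km

10641 km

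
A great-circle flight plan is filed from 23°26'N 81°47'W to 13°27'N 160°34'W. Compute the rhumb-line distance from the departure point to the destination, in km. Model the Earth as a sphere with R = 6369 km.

Δψ = ln[tan(π/4+φ₂/2)/tan(π/4+φ₁/2)] = -0.1840;  Δφ = -0.1742 rad,  Δλ = -1.3750 rad
q = Δφ/Δψ = 0.9472
d = R·√(Δφ² + q²Δλ²) = 6369·1.31400 = 8369 km

8369 km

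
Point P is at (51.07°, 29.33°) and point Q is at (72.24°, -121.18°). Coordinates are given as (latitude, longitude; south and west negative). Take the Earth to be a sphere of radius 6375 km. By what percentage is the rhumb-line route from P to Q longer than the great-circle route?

29.8%

Great circle: σ = 0.9594 rad → d_gc = Rσ = 6116.3 km
Rhumb: Δφ = +0.3695, Δλ = -2.6269, Δψ = +0.8163, q = Δφ/Δψ = 0.4526 → d_rh = R√(Δφ²+q²Δλ²) = 7937.5 km
Excess = (7937.5 − 6116.3) / 6116.3 = 1821.2 / 6116.3 = 29.78% ≈ 29.8%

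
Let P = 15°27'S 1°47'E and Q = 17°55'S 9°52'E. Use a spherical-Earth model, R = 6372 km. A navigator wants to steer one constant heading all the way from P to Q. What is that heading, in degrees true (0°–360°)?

Meridional parts: M(φ₁)=-0.2730, M(φ₂)=-0.3179 → ΔM = -0.0449;  Δλ = +0.1411 rad
tan C = Δλ / ΔM = -3.1388 → C = 107.67°

107.7°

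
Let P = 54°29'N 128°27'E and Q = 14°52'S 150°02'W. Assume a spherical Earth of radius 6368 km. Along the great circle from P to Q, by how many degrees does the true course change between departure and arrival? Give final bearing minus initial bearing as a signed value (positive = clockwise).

At departure: θ₁ = atan2(sin Δλ cos φ₂, cos φ₁ sin φ₂ − sin φ₁ cos φ₂ cos Δλ) = 105.50°
At arrival: θ₂ = atan2(sin Δλ cos φ₁, −cos φ₂ sin φ₁ + sin φ₂ cos φ₁ cos Δλ) = 144.61°
Δθ = θ₂ − θ₁ = +39.1°

+39.1°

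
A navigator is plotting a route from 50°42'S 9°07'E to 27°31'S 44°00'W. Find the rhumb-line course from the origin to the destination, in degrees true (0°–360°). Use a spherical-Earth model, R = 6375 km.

299.8°

Meridional parts: M(φ₁)=-1.0298, M(φ₂)=-0.4999 → ΔM = +0.5300;  Δλ = -0.9271 rad
tan C = Δλ / ΔM = -1.7493 → C = 299.76°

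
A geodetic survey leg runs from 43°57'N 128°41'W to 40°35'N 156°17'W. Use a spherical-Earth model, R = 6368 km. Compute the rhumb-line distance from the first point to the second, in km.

2300 km

Δψ = ln[tan(π/4+φ₂/2)/tan(π/4+φ₁/2)] = -0.0794;  Δφ = -0.0588 rad,  Δλ = -0.4817 rad
q = Δφ/Δψ = 0.7397
d = R·√(Δφ² + q²Δλ²) = 6368·0.36115 = 2300 km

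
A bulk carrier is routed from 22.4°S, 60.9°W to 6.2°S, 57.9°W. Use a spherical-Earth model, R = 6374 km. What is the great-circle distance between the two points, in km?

cos σ = sin φ₁ sin φ₂ + cos φ₁ cos φ₂ cos Δλ
      = sin(-22.40°)sin(-6.20°) + cos(-22.40°)cos(-6.20°)cos(3.00°) = 0.9590
σ = 16.457° → d = Rσ = 6374·0.28722 = 1831 km

1831 km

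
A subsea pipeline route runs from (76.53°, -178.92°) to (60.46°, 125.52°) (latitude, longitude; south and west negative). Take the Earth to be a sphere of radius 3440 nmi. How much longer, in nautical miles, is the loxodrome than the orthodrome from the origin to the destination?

50 nmi

Great circle: cos σ = sin φ₁ sin φ₂ + cos φ₁ cos φ₂ cos Δλ,  σ = 0.4250 rad → d_gc = 1462.080 nmi
Rhumb line: Δψ = -0.8032, q = Δφ/Δψ = 0.3492, d_rh = R√(Δφ²+q²Δλ²) = 1512.579 nmi
Excess = 1512.579 − 1462.080 = 50.499 ≈ 50 nmi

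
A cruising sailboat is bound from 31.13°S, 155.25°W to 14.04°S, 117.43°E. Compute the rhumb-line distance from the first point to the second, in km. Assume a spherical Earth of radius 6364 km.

9110 km

Δψ = ln[tan(π/4+φ₂/2)/tan(π/4+φ₁/2)] = +0.3247;  Δφ = +0.2983 rad,  Δλ = -1.5240 rad
q = Δφ/Δψ = 0.9187
d = R·√(Δφ² + q²Δλ²) = 6364·1.43152 = 9110 km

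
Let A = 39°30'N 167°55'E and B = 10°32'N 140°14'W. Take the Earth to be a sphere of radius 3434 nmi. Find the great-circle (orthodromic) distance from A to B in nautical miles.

Haversine: a = sin²(Δφ/2)+cos φ₁ cos φ₂ sin²(Δλ/2) = 0.20755;  σ = 2·atan2(√a,√(1−a))
σ = 54.204° → d = Rσ = 3434·0.94604 = 3249 nmi

3249 nmi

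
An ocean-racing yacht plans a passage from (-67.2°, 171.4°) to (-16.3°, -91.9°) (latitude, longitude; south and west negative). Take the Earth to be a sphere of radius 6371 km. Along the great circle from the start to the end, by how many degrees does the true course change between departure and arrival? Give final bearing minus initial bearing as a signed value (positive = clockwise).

At departure: θ₁ = atan2(sin Δλ cos φ₂, cos φ₁ sin φ₂ − sin φ₁ cos φ₂ cos Δλ) = 102.54°
At arrival: θ₂ = atan2(sin Δλ cos φ₁, −cos φ₂ sin φ₁ + sin φ₂ cos φ₁ cos Δλ) = 23.21°
Δθ = θ₂ − θ₁ = -79.3°

-79.3°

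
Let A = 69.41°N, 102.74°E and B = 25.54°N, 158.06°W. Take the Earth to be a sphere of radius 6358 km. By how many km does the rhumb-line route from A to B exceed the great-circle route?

647 km

Great circle: cos σ = sin φ₁ sin φ₂ + cos φ₁ cos φ₂ cos Δλ,  σ = 1.2102 rad → d_gc = 7694.2 km
Rhumb line: Δψ = -1.2444, q = Δφ/Δψ = 0.6153, d_rh = R√(Δφ²+q²Δλ²) = 8341.1 km
Excess = 8341.1 − 7694.2 = 646.9 ≈ 647 km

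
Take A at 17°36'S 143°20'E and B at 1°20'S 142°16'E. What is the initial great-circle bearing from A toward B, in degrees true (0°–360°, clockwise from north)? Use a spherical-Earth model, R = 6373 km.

θ = atan2( sin Δλ·cos φ₂ ,  cos φ₁ sin φ₂ − sin φ₁ cos φ₂ cos Δλ )
  = atan2(-0.0186, +0.2801) = 356.20°

356.2°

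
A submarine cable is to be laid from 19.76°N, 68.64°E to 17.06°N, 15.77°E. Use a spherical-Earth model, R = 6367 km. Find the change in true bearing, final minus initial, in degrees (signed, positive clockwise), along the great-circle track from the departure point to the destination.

Initial bearing θ₁ = atan2(sin Δλ cos φ₂, cos φ₁ sin φ₂ − sin φ₁ cos φ₂ cos Δλ) = 276.07°
Final bearing θ₂ = (initial bearing from the destination back to the start) + 180° = 258.22°
Δθ = θ₂ − θ₁ = -17.9°

-17.9°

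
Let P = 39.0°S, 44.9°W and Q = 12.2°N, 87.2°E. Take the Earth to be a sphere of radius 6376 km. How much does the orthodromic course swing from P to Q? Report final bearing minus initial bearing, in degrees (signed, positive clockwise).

-60.1°

Initial bearing θ₁ = atan2(sin Δλ cos φ₂, cos φ₁ sin φ₂ − sin φ₁ cos φ₂ cos Δλ) = 108.89°
Final bearing θ₂ = (initial bearing from the destination back to the start) + 180° = 48.79°
Δθ = θ₂ − θ₁ = -60.1°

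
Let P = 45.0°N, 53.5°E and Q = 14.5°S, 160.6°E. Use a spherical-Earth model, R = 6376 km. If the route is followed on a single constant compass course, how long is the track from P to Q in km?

Δψ = ln[tan(π/4+φ₂/2)/tan(π/4+φ₁/2)] = -1.1372;  Δφ = -1.0385 rad,  Δλ = +1.8692 rad
q = Δφ/Δψ = 0.9132
d = R·√(Δφ² + q²Δλ²) = 6376·1.99805 = 12740 km

12740 km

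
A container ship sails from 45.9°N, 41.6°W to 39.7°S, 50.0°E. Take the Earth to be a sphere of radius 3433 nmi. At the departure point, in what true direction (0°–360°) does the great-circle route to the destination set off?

θ = atan2( sin Δλ·cos φ₂ ,  cos φ₁ sin φ₂ − sin φ₁ cos φ₂ cos Δλ )
  = atan2(+0.7691, -0.4291) = 119.16°

119.2°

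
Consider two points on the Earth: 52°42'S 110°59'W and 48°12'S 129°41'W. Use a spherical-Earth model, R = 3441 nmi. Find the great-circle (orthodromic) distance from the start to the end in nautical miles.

cos σ = sin φ₁ sin φ₂ + cos φ₁ cos φ₂ cos Δλ
      = sin(-52.70°)sin(-48.20°) + cos(-52.70°)cos(-48.20°)cos(-18.70°) = 0.9756
σ = 12.684° → d = Rσ = 3441·0.22138 = 762 nmi

762 nmi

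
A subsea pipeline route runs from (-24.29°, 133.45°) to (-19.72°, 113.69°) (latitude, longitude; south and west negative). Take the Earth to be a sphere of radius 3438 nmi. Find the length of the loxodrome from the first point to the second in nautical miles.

Rhumb course C = atan2(Δλ, Δψ) with Δψ = ln[tan(π/4+φ₂/2)/tan(π/4+φ₁/2)] = +0.0861, Δλ = -0.3449 → C = 284.01°
d = R·|Δφ| / |cos C| = 3438·0.07976 / 0.24211 = 1133 nmi

1133 nmi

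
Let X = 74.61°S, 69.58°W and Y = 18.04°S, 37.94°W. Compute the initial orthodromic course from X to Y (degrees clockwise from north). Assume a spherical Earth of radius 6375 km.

N = sin Δλ·cos φ₂ = +0.4988;  D = cos φ₁ sin φ₂ − sin φ₁ cos φ₂ cos Δλ = +0.6983
initial course = atan2(N, D) = 35.54°

35.5°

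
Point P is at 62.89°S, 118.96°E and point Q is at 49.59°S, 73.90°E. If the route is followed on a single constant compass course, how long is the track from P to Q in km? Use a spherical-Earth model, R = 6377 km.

Δψ = ln[tan(π/4+φ₂/2)/tan(π/4+φ₁/2)] = +0.4230;  Δφ = +0.2321 rad,  Δλ = -0.7864 rad
q = Δφ/Δψ = 0.5488
d = R·√(Δφ² + q²Δλ²) = 6377·0.49007 = 3125 km

3125 km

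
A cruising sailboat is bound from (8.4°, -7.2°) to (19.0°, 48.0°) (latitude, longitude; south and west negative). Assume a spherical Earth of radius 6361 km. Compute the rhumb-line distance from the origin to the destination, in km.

6060 km

Rhumb course C = atan2(Δλ, Δψ) with Δψ = ln[tan(π/4+φ₂/2)/tan(π/4+φ₁/2)] = +0.1907, Δλ = +0.9634 → C = 78.80°
d = R·|Δφ| / |cos C| = 6361·0.18500 / 0.19420 = 6060 km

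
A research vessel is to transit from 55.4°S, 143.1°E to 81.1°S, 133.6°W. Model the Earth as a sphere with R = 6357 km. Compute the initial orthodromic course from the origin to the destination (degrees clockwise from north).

N = sin Δλ·cos φ₂ = +0.1537;  D = cos φ₁ sin φ₂ − sin φ₁ cos φ₂ cos Δλ = -0.5461
initial course = atan2(N, D) = 164.29°

164.3°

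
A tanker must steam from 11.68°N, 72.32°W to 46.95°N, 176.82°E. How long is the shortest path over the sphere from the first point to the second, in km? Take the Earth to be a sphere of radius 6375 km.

10589 km

cos σ = sin φ₁ sin φ₂ + cos φ₁ cos φ₂ cos Δλ
      = sin(11.68°)sin(46.95°) + cos(11.68°)cos(46.95°)cos(-110.86°) = -0.0901
σ = 95.170° → d = Rσ = 6375·1.66102 = 10589 km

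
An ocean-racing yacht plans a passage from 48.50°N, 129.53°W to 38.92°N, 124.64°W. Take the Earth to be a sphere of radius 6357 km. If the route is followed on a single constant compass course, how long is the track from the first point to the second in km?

1133 km

Rhumb course C = atan2(Δλ, Δψ) with Δψ = ln[tan(π/4+φ₂/2)/tan(π/4+φ₁/2)] = -0.2321, Δλ = +0.0853 → C = 159.81°
d = R·|Δφ| / |cos C| = 6357·0.16720 / 0.93855 = 1133 km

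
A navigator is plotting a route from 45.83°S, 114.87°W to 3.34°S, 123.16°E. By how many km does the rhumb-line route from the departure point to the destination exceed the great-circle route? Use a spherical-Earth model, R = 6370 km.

Great circle: cos σ = sin φ₁ sin φ₂ + cos φ₁ cos φ₂ cos Δλ,  σ = 1.9034 rad → d_gc = 12124.7 km
Rhumb line: Δψ = +0.8437, q = Δφ/Δψ = 0.8790, d_rh = R√(Δφ²+q²Δλ²) = 12821.4 km
Excess = 12821.4 − 12124.7 = 696.7 ≈ 697 km

697 km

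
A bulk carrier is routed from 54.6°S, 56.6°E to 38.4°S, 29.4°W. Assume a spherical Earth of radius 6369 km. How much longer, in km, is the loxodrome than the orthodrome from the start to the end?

367 km

Great circle: cos σ = sin φ₁ sin φ₂ + cos φ₁ cos φ₂ cos Δλ,  σ = 1.0028 rad → d_gc = 6386.5 km
Rhumb line: Δψ = +0.4153, q = Δφ/Δψ = 0.6809, d_rh = R√(Δφ²+q²Δλ²) = 6753.7 km
Excess = 6753.7 − 6386.5 = 367.2 ≈ 367 km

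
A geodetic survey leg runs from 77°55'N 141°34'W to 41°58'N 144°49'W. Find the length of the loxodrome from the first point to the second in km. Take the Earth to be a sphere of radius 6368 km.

Δψ = ln[tan(π/4+φ₂/2)/tan(π/4+φ₁/2)] = -1.4374;  Δφ = -0.6274 rad,  Δλ = -0.0567 rad
q = Δφ/Δψ = 0.4365
d = R·√(Δφ² + q²Δλ²) = 6368·0.62793 = 3999 km

3999 km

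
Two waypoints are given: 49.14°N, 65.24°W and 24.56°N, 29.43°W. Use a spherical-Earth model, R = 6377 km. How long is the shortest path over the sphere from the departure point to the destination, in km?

Haversine: a = sin²(Δφ/2)+cos φ₁ cos φ₂ sin²(Δλ/2) = 0.10155;  σ = 2·atan2(√a,√(1−a))
σ = 37.165° → d = Rσ = 6377·0.64865 = 4136 km

4136 km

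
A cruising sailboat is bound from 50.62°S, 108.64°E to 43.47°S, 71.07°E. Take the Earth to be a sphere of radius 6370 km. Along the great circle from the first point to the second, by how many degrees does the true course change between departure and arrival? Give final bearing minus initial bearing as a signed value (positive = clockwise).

Initial bearing θ₁ = atan2(sin Δλ cos φ₂, cos φ₁ sin φ₂ − sin φ₁ cos φ₂ cos Δλ) = 271.05°
Final bearing θ₂ = (initial bearing from the destination back to the start) + 180° = 299.06°
Δθ = θ₂ − θ₁ = +28.0°

+28.0°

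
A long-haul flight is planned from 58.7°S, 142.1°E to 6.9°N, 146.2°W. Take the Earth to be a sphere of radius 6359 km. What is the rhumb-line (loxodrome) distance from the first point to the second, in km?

Rhumb course C = atan2(Δλ, Δψ) with Δψ = ln[tan(π/4+φ₂/2)/tan(π/4+φ₁/2)] = +1.3932, Δλ = +1.2514 → C = 41.93°
d = R·|Δφ| / |cos C| = 6359·1.14494 / 0.74394 = 9787 km

9787 km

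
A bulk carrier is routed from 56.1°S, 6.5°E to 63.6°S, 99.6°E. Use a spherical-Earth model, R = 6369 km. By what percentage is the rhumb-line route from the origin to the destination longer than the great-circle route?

9.3%

Great circle: σ = 0.7524 rad → d_gc = Rσ = 4792.1 km
Rhumb: Δφ = -0.1309, Δλ = +1.6249, Δψ = -0.2619, q = Δφ/Δψ = 0.4998 → d_rh = R√(Δφ²+q²Δλ²) = 5238.9 km
Excess = (5238.9 − 4792.1) / 4792.1 = 446.8 / 4792.1 = 9.32% ≈ 9.3%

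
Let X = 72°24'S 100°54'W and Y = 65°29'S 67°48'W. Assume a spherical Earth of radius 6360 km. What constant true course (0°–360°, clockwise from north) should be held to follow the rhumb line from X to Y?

59.6°

Meridional parts: M(φ₁)=-1.8656, M(φ₂)=-1.5266 → ΔM = +0.3390;  Δλ = +0.5777 rad
tan C = Δλ / ΔM = +1.7043 → C = 59.60°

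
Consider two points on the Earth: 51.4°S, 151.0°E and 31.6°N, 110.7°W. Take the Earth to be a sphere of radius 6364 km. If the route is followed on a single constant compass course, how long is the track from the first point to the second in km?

13380 km

Rhumb course C = atan2(Δλ, Δψ) with Δψ = ln[tan(π/4+φ₂/2)/tan(π/4+φ₁/2)] = +1.6311, Δλ = +1.7157 → C = 46.45°
d = R·|Δφ| / |cos C| = 6364·1.44862 / 0.68902 = 13380 km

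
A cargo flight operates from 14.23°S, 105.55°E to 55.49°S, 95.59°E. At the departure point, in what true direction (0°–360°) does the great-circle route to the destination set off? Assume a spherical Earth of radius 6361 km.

188.4°

θ = atan2( sin Δλ·cos φ₂ ,  cos φ₁ sin φ₂ − sin φ₁ cos φ₂ cos Δλ )
  = atan2(-0.0980, -0.6616) = 188.43°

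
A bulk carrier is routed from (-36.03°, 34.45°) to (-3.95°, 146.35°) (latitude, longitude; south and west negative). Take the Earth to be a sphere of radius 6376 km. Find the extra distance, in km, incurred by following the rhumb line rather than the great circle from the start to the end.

353 km

Great circle: cos σ = sin φ₁ sin φ₂ + cos φ₁ cos φ₂ cos Δλ,  σ = 1.8342 rad → d_gc = 11695.1 km
Rhumb line: Δψ = +0.6059, q = Δφ/Δψ = 0.9240, d_rh = R√(Δφ²+q²Δλ²) = 12047.7 km
Excess = 12047.7 − 11695.1 = 352.6 ≈ 353 km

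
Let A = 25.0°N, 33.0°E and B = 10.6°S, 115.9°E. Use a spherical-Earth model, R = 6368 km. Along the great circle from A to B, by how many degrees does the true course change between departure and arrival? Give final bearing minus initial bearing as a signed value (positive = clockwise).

At departure: θ₁ = atan2(sin Δλ cos φ₂, cos φ₁ sin φ₂ − sin φ₁ cos φ₂ cos Δλ) = 102.60°
At arrival: θ₂ = atan2(sin Δλ cos φ₁, −cos φ₂ sin φ₁ + sin φ₂ cos φ₁ cos Δλ) = 115.86°
Δθ = θ₂ − θ₁ = +13.3°

+13.3°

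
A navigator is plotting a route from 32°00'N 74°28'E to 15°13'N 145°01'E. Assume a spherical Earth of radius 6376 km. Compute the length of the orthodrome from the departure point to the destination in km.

Haversine: a = sin²(Δφ/2)+cos φ₁ cos φ₂ sin²(Δλ/2) = 0.29421;  σ = 2·atan2(√a,√(1−a))
σ = 65.696° → d = Rσ = 6376·1.14662 = 7311 km

7311 km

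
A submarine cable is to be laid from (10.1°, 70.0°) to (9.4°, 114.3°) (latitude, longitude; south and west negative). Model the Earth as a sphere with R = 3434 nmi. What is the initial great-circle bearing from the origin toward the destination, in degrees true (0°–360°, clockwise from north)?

86.9°

N = sin Δλ·cos φ₂ = +0.6890;  D = cos φ₁ sin φ₂ − sin φ₁ cos φ₂ cos Δλ = +0.0370
initial course = atan2(N, D) = 86.93°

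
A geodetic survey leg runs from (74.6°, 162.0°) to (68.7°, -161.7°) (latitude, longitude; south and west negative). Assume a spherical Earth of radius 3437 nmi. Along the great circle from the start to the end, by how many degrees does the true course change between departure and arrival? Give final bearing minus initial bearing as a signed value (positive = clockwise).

+34.6°

Initial bearing θ₁ = atan2(sin Δλ cos φ₂, cos φ₁ sin φ₂ − sin φ₁ cos φ₂ cos Δλ) = 99.20°
Final bearing θ₂ = (initial bearing from the destination back to the start) + 180° = 133.81°
Δθ = θ₂ − θ₁ = +34.6°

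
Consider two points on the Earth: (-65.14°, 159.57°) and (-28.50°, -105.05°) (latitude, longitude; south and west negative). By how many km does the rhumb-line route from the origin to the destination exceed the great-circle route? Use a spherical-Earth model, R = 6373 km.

Great circle: cos σ = sin φ₁ sin φ₂ + cos φ₁ cos φ₂ cos Δλ,  σ = 1.1611 rad → d_gc = 7399.9 km
Rhumb line: Δψ = +0.9930, q = Δφ/Δψ = 0.6440, d_rh = R√(Δφ²+q²Δλ²) = 7955.7 km
Excess = 7955.7 − 7399.9 = 555.8 ≈ 556 km

556 km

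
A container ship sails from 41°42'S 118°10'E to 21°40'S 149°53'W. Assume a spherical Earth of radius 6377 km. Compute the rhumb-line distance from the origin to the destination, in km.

Δψ = ln[tan(π/4+φ₂/2)/tan(π/4+φ₁/2)] = +0.4146;  Δφ = +0.3496 rad,  Δλ = +1.6048 rad
q = Δφ/Δψ = 0.8433
d = R·√(Δφ² + q²Δλ²) = 6377·1.39774 = 8913 km

8913 km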